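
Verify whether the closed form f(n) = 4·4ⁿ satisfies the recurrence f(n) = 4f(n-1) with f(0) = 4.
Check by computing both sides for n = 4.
From the recurrence with f(0) = 4:
  f(0) = 4, f(1) = 16, f(2) = 64, f(3) = 256, f(4) = 1024
  so the recurrence gives f(4) = 1024.
From the proposed closed form f(n) = 4·4ⁿ:
  f(4) = 1024.
Both sides give 1024 at n = 4, and the initial condition(s) match, so the closed form is consistent.

Yes, the closed form is correct.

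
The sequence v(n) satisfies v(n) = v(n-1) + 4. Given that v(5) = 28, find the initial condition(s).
v(5) = v(0) + 5·4, so v(0) = 28 - 20 = 8.

v(0) = 8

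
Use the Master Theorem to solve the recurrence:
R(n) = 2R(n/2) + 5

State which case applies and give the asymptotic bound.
Master Theorem template: R(n) = a·R(n/b) + f(n).
Here: a=2, b=2, f(n)=5
Compute log_b(a) = log_2(2) = 1.
f(n) = 5 = O(n^(1-ε)) with ε = 1. Case 1: R(n) = Θ(n^log_b(a)) = Θ(n).

Case 1: R(n) = Θ(n)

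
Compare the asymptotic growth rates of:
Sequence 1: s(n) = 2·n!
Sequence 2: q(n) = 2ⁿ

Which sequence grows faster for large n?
Comparing growth rates:
Growth-rate hierarchy: log n ≺ any polynomial ≺ any exponential cⁿ (c>1) ≺ n! ≺ nⁿ.
factorial dominates exponential base 2 asymptotically.

s(n) grows faster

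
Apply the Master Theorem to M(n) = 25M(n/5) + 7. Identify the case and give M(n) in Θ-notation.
Master Theorem template: M(n) = a·M(n/b) + f(n).
Here: a=25, b=5, f(n)=7
Compute log_b(a) = log_5(25) = 2.
f(n) = 7 = O(n^(2-ε)) with ε = 2. Case 1: M(n) = Θ(n^log_b(a)) = Θ(n^2).

Case 1: M(n) = Θ(n^2)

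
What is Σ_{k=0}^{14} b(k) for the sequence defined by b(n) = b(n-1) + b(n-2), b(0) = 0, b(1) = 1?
Computing the sequence terms: 0, 1, 1, 2, 3, 5, 8, 13, 21, 34, 55, 89, 144, 233, 377
Adding these values together:

986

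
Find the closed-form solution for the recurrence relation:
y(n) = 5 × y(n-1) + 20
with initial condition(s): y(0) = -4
Recurrence: y(n) = 5 × y(n-1) + 20, initial: y(0) = -4.
Try y(n) = A·5ⁿ + C. Substituting: A·5ⁿ + C = 5(A·5ⁿ⁻¹ + C) + 20 = A·5ⁿ + 5C + 20, so C = 5C + 20, giving C = -5. Then y(0) = A - 5 = -4 gives A = 1.

y(n) = 5ⁿ - 5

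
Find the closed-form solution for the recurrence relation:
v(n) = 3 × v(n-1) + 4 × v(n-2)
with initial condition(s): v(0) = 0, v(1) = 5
Recurrence: v(n) = 3 × v(n-1) + 4 × v(n-2), initial: v(0) = 0, v(1) = 5.
Characteristic equation: r² - 3r - 4 = 0, which factors as (r - 4)(r + 1) = 0, so r = 4, -1. General solution v(n) = A·4ⁿ + B·(-1)ⁿ. From v(0) = 0: A + B = 0. From v(1) = 5: 4A - 1B = 5. Solving gives A = 1, B = -1.

v(n) = 4ⁿ - (-1)ⁿ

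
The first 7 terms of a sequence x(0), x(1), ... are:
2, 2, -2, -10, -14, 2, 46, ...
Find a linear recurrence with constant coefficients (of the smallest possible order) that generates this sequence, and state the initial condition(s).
Look for the lowest-order linear relation among consecutive terms.
Observation: x(n) - 2·x(n-1) - (-3)·x(n-2) = 0 holds for the shown terms, and no order-1 relation x(n) = α·x(n-1) + β fits.
Check at n=3: 2·-2 + (-3)·2 = -10. ✓

x(n) = 2x(n-1) - 3x(n-2), x(0) = 2, x(1) = 2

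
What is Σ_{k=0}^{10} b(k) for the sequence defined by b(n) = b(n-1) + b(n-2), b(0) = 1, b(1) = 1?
Computing the sequence terms: 1, 1, 2, 3, 5, 8, 13, 21, 34, 55, 89
Adding these values together:

232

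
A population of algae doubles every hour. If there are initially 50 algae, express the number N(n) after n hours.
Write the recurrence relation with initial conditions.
Each hour multiplies the count by 2, so the count after n hours depends only on the count after n-1 hours: N(n) = 2 × N(n-1). The starting count gives N(0) = 50.
Unrolling n times gives the closed form N(n) = 50 × 2ⁿ.

N(n) = 2 × N(n-1), N(0) = 50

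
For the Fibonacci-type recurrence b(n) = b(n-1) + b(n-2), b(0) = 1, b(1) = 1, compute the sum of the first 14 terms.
Computing the sequence terms: 1, 1, 2, 3, 5, 8, 13, 21, 34, 55, 89, 144, 233, 377
Adding these values together:

986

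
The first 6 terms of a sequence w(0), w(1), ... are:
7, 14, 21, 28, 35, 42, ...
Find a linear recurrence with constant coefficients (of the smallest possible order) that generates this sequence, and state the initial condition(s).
Look for the lowest-order linear relation among consecutive terms.
Observation: consecutive differences are constant (= 7).
Check at n=2: 1·14 + 7 = 21. ✓

w(n) = w(n-1) + 7, w(0) = 7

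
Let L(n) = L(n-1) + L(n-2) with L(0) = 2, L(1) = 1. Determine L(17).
Computing the sequence terms:
2, 1, 3, 4, 7, 11, 18, 29, 47, 76, 123, 199, 322, 521, 843, 1364, 2207, 3571

3571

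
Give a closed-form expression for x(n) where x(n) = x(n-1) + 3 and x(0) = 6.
Recurrence: x(n) = x(n-1) + 3, initial: x(0) = 6.
Each step adds 3, so x(n) = x(0) + 3n = 3n + 6.

x(n) = 3n + 6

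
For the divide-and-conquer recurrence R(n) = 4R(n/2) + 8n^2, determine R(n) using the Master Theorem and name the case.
Master Theorem template: R(n) = a·R(n/b) + f(n).
Here: a=4, b=2, f(n)=8n^2
Compute log_b(a) = log_2(4) = 2.
f(n) = 8n^2 = Θ(n^2). Case 2: R(n) = Θ(n^2 log n).

Case 2: R(n) = Θ(n^2 log n)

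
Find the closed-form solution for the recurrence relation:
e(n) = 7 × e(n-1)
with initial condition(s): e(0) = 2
Recurrence: e(n) = 7 × e(n-1), initial: e(0) = 2.
Each term is 7 times the previous, so this is geometric with ratio 7. After n steps: e(n) = e(0)·7ⁿ = 2·7ⁿ.

e(n) = 2·7ⁿ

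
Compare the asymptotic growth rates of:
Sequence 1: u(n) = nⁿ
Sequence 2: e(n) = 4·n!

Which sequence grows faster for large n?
Comparing growth rates:
Growth-rate hierarchy: log n ≺ any polynomial ≺ any exponential cⁿ (c>1) ≺ n! ≺ nⁿ.
super-exponential nⁿ dominates factorial asymptotically.

u(n) grows faster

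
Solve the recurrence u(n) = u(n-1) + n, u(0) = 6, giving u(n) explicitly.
Recurrence: u(n) = u(n-1) + n, initial: u(0) = 6.
Telescoping: u(n) = u(0) + Σᵢ₌₁ⁿ i = 6 + n(n+1)/2.

u(n) = n(n+1)/2 + 6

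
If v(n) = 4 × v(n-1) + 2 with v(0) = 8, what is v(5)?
Computing step by step:
v(0) = 8
v(1) = 4 × 8 + 2 = 34
v(2) = 4 × 34 + 2 = 138
v(3) = 4 × 138 + 2 = 554
v(4) = 4 × 554 + 2 = 2218
v(5) = 4 × 2218 + 2 = 8874

8874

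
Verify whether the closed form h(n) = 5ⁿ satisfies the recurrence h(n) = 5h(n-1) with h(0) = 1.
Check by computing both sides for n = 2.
From the recurrence with h(0) = 1:
  h(0) = 1, h(1) = 5, h(2) = 25
  so the recurrence gives h(2) = 25.
From the proposed closed form h(n) = 5ⁿ:
  h(2) = 25.
Both sides give 25 at n = 2, and the initial condition(s) match, so the closed form is consistent.

Yes, the closed form is correct.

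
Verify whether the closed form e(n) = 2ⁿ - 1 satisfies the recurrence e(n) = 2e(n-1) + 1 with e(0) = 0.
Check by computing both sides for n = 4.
From the recurrence with e(0) = 0:
  e(0) = 0, e(1) = 1, e(2) = 3, e(3) = 7, e(4) = 15
  so the recurrence gives e(4) = 15.
From the proposed closed form e(n) = 2ⁿ - 1:
  e(4) = 15.
Both sides give 15 at n = 4, and the initial condition(s) match, so the closed form is consistent.

Yes, the closed form is correct.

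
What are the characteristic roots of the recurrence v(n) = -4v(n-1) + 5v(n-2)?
Substitute v(n) = rⁿ and divide through by rⁿ⁻²: r² + 4r - 5 = 0
Factor: (r - 1)(r + 5) = 0, so r = 1, -5.
General solution: v(n) = A·1ⁿ + B·(-5)ⁿ

Characteristic: r² + 4r - 5 = 0, Roots: r = 1, -5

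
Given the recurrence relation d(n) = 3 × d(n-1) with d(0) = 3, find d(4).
Computing step by step:
d(0) = 3
d(1) = 3 × 3 = 9
d(2) = 3 × 9 = 27
d(3) = 3 × 27 = 81
d(4) = 3 × 81 = 243

243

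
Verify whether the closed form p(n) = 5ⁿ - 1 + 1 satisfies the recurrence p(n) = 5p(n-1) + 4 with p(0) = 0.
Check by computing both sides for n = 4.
From the recurrence with p(0) = 0:
  p(0) = 0, p(1) = 4, p(2) = 24, p(3) = 124, p(4) = 624
  so the recurrence gives p(4) = 624.
From the proposed closed form p(n) = 5ⁿ - 1 + 1:
  p(4) = 625.
The recurrence gives 624 but the closed form gives 625, so the closed form does not satisfy the recurrence.

No, the closed form is incorrect.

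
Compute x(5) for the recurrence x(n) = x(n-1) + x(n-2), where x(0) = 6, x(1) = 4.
Computing the sequence terms:
6, 4, 10, 14, 24, 38

38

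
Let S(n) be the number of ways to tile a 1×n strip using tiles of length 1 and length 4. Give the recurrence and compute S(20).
Condition on the last tile: it has length 1 (leaving a 1×(n-1) strip) or length 4 (leaving a 1×(n-4) strip), so S(n) = S(n-1) + S(n-4) (order-4 linear recurrence).
For 0 ≤ i < 4 only unit tiles fit, so S(i) = 1.
Iterating the recurrence: S(4) = 2, S(5) = 3, S(6) = 4, S(7) = 5, S(8) = 7, S(9) = 10, S(10) = 14, S(11) = 19, S(12) = 26, S(13) = 36, S(14) = 50, S(15) = 69, S(16) = 95, S(17) = 131, S(18) = 181, S(19) = 250, S(20) = 345.

S(n) = S(n-1) + S(n-4), with S(i) = 1 for 0 ≤ i < 4; S(20) = 345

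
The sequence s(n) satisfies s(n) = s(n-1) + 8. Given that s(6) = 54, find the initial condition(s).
s(6) = s(0) + 6·8, so s(0) = 54 - 48 = 6.

s(0) = 6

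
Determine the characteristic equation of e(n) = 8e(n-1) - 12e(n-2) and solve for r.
Substitute e(n) = rⁿ and divide through by rⁿ⁻²: r² - 8r + 12 = 0
Factor: (r - 2)(r - 6) = 0, so r = 2, 6.
General solution: e(n) = A·2ⁿ + B·6ⁿ

Characteristic: r² - 8r + 12 = 0, Roots: r = 2, 6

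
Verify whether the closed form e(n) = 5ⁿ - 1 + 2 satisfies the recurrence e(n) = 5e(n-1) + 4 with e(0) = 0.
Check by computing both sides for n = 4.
From the recurrence with e(0) = 0:
  e(0) = 0, e(1) = 4, e(2) = 24, e(3) = 124, e(4) = 624
  so the recurrence gives e(4) = 624.
From the proposed closed form e(n) = 5ⁿ - 1 + 2:
  e(4) = 626.
The recurrence gives 624 but the closed form gives 626, so the closed form does not satisfy the recurrence.

No, the closed form is incorrect.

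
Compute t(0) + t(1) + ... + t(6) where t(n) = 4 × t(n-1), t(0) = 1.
Computing the sequence terms: 1, 4, 16, 64, 256, 1024, 4096
Adding these values together:

5461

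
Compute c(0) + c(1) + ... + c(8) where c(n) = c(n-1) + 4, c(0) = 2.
Computing the sequence terms: 2, 6, 10, 14, 18, 22, 26, 30, 34
Adding these values together:

162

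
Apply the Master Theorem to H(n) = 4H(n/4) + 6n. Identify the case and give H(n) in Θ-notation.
Master Theorem template: H(n) = a·H(n/b) + f(n).
Here: a=4, b=4, f(n)=6n
Compute log_b(a) = log_4(4) = 1.
f(n) = 6n = Θ(n). Case 2: H(n) = Θ(n log n).

Case 2: H(n) = Θ(n log n)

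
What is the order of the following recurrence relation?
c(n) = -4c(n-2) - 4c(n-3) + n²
The order is the largest lag k for which c(n-k) appears. Here the deepest term is c(n-3) (the n² term is non-homogeneous and does not affect the order), so the order is 3.

Order 3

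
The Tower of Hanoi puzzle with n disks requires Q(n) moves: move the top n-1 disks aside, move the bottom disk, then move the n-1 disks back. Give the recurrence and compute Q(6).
Moving n disks = move the top n-1 disks aside (Q(n-1) moves) + move the largest disk (1 move) + move the n-1 disks back on top (Q(n-1) moves), so Q(n) = 2Q(n-1) + 1, with Q(1) = 1 (a single disk takes one move).
First terms: 1, 3, 7, 15, 31, 63, … — each is one less than a power of 2. Indeed Q(n) + 1 = 2(Q(n-1) + 1) with Q(1) + 1 = 2, so Q(n) + 1 = 2ⁿ and Q(n) = 2ⁿ - 1.
Hence Q(6) = 2^6 - 1 = 64 - 1 = 63.

Q(n) = 2Q(n-1) + 1, Q(1) = 1; Q(6) = 63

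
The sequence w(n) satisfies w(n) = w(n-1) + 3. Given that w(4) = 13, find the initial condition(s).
w(4) = w(0) + 4·3, so w(0) = 13 - 12 = 1.

w(0) = 1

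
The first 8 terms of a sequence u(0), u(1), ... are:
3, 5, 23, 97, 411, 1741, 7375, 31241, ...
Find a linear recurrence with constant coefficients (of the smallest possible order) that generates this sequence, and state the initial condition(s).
Look for the lowest-order linear relation among consecutive terms.
Observation: u(n) - 4·u(n-1) - (1)·u(n-2) = 0 holds for the shown terms, and no order-1 relation u(n) = α·u(n-1) + β fits.
Check at n=3: 4·23 + (1)·5 = 97. ✓

u(n) = 4u(n-1) + u(n-2), u(0) = 3, u(1) = 5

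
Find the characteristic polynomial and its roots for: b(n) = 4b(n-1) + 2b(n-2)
Substitute b(n) = rⁿ and divide through by rⁿ⁻²: r² - 4r - 2 = 0
Discriminant: 4² + 4·2 = 24, not a perfect square, so by the quadratic formula r = (4 ± √24)/2.
General solution: b(n) = A·r₁ⁿ + B·r₂ⁿ where r₁,r₂ = (4 ± √24)/2

Characteristic: r² - 4r - 2 = 0, Roots: r = (4 ± √24)/2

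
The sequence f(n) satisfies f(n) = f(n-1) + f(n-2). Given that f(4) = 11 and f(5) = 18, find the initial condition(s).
Work backwards using f(k) = f(k+2) - f(k+1):
f(3) = f(5) - f(4) = 18 - 11 = 7
f(2) = f(4) - f(3) = 11 - 7 = 4
f(1) = f(3) - f(2) = 7 - 4 = 3
f(0) = f(2) - f(1) = 4 - 3 = 1

f(0) = 1, f(1) = 3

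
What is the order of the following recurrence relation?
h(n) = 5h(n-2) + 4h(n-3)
The order is the largest lag k for which h(n-k) appears. Here the deepest term is h(n-3), so the order is 3.

Order 3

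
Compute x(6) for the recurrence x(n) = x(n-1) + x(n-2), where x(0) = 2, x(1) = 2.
Computing the sequence terms:
2, 2, 4, 6, 10, 16, 26

26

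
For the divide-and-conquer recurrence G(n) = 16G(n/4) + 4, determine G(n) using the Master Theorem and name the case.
Master Theorem template: G(n) = a·G(n/b) + f(n).
Here: a=16, b=4, f(n)=4
Compute log_b(a) = log_4(16) = 2.
f(n) = 4 = O(n^(2-ε)) with ε = 2. Case 1: G(n) = Θ(n^log_b(a)) = Θ(n^2).

Case 1: G(n) = Θ(n^2)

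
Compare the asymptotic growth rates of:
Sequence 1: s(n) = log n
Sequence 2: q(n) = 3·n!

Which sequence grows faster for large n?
Comparing growth rates:
Growth-rate hierarchy: log n ≺ any polynomial ≺ any exponential cⁿ (c>1) ≺ n! ≺ nⁿ.
factorial dominates logarithmic asymptotically.

q(n) grows faster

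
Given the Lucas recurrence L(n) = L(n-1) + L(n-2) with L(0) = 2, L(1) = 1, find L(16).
Computing the sequence terms:
2, 1, 3, 4, 7, 11, 18, 29, 47, 76, 123, 199, 322, 521, 843, 1364, 2207

2207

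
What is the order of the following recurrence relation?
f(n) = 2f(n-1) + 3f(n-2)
The order is the largest lag k for which f(n-k) appears. Here the deepest term is f(n-2), so the order is 2.

Order 2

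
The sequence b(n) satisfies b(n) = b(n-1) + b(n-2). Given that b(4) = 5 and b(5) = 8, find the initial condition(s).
Work backwards using b(k) = b(k+2) - b(k+1):
b(3) = b(5) - b(4) = 8 - 5 = 3
b(2) = b(4) - b(3) = 5 - 3 = 2
b(1) = b(3) - b(2) = 3 - 2 = 1
b(0) = b(2) - b(1) = 2 - 1 = 1

b(0) = 1, b(1) = 1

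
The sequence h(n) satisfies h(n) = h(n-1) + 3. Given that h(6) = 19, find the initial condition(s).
h(6) = h(0) + 6·3, so h(0) = 19 - 18 = 1.

h(0) = 1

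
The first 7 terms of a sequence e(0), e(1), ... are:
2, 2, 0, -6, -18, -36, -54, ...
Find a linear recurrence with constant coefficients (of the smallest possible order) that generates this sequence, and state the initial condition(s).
Look for the lowest-order linear relation among consecutive terms.
Observation: e(n) - 3·e(n-1) - (-3)·e(n-2) = 0 holds for the shown terms, and no order-1 relation e(n) = α·e(n-1) + β fits.
Check at n=3: 3·0 + (-3)·2 = -6. ✓

e(n) = 3e(n-1) - 3e(n-2), e(0) = 2, e(1) = 2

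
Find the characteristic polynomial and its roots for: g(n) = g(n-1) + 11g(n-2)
Substitute g(n) = rⁿ and divide through by rⁿ⁻²: r² - r - 11 = 0
Discriminant: 1² + 4·11 = 45, not a perfect square, so by the quadratic formula r = (1 ± √45)/2.
General solution: g(n) = A·r₁ⁿ + B·r₂ⁿ where r₁,r₂ = (1 ± √45)/2

Characteristic: r² - r - 11 = 0, Roots: r = (1 ± √45)/2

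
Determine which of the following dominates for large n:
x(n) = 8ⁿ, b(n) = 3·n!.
Comparing growth rates:
Growth-rate hierarchy: log n ≺ any polynomial ≺ any exponential cⁿ (c>1) ≺ n! ≺ nⁿ.
factorial dominates exponential base 8 asymptotically.

b(n) grows faster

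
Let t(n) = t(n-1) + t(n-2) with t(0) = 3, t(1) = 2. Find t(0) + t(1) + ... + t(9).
Computing the sequence terms: 3, 2, 5, 7, 12, 19, 31, 50, 81, 131
Adding these values together:

341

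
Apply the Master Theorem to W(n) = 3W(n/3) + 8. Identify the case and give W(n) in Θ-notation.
Master Theorem template: W(n) = a·W(n/b) + f(n).
Here: a=3, b=3, f(n)=8
Compute log_b(a) = log_3(3) = 1.
f(n) = 8 = O(n^(1-ε)) with ε = 1. Case 1: W(n) = Θ(n^log_b(a)) = Θ(n).

Case 1: W(n) = Θ(n)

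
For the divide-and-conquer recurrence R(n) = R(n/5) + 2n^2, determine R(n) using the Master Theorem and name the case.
Master Theorem template: R(n) = a·R(n/b) + f(n).
Here: a=1, b=5, f(n)=2n^2
Compute log_b(a) = log_5(1) = 0.
f(n) = 2n^2 = Ω(n^(0+ε)) with ε = 2, and the regularity condition holds (a·f(n/b) = (a/b^2)·f(n) with a/b^2 = 5^-2 < 1). Case 3: R(n) = Θ(f(n)) = Θ(n^2).

Case 3: R(n) = Θ(n^2)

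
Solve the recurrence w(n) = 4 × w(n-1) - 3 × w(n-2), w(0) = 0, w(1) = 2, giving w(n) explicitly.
Recurrence: w(n) = 4 × w(n-1) - 3 × w(n-2), initial: w(0) = 0, w(1) = 2.
Characteristic equation: r² - 4r + 3 = 0, which factors as (r - 3)(r - 1) = 0, so r = 3, 1. General solution w(n) = A·3ⁿ + B·1ⁿ. From w(0) = 0: A + B = 0. From w(1) = 2: 3A + 1B = 2. Solving gives A = 1, B = -1.

w(n) = 3ⁿ - 1ⁿ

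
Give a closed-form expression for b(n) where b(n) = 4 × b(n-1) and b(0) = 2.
Recurrence: b(n) = 4 × b(n-1), initial: b(0) = 2.
Each term is 4 times the previous, so this is geometric with ratio 4. After n steps: b(n) = b(0)·4ⁿ = 2·4ⁿ.

b(n) = 2·4ⁿ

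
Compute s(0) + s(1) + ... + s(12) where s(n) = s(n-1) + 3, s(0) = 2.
Computing the sequence terms: 2, 5, 8, 11, 14, 17, 20, 23, 26, 29, 32, 35, 38
Adding these values together:

260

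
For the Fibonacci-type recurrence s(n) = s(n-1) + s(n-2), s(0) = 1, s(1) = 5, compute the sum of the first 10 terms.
Computing the sequence terms: 1, 5, 6, 11, 17, 28, 45, 73, 118, 191
Adding these values together:

495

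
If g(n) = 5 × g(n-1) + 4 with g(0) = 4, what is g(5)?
Computing step by step:
g(0) = 4
g(1) = 5 × 4 + 4 = 24
g(2) = 5 × 24 + 4 = 124
g(3) = 5 × 124 + 4 = 624
g(4) = 5 × 624 + 4 = 3124
g(5) = 5 × 3124 + 4 = 15624

15624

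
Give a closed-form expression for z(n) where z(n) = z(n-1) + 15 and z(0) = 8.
Recurrence: z(n) = z(n-1) + 15, initial: z(0) = 8.
Each step adds 15, so z(n) = z(0) + 15n = 15n + 8.

z(n) = 15n + 8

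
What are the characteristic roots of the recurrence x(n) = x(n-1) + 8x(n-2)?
Substitute x(n) = rⁿ and divide through by rⁿ⁻²: r² - r - 8 = 0
Discriminant: 1² + 4·8 = 33, not a perfect square, so by the quadratic formula r = (1 ± √33)/2.
General solution: x(n) = A·r₁ⁿ + B·r₂ⁿ where r₁,r₂ = (1 ± √33)/2

Characteristic: r² - r - 8 = 0, Roots: r = (1 ± √33)/2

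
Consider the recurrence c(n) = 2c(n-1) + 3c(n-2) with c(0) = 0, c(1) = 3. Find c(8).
Computing the sequence terms:
0, 3, 6, 21, 60, 183, 546, 1641, 4920

4920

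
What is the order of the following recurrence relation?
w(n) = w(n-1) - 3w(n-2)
The order is the largest lag k for which w(n-k) appears. Here the deepest term is w(n-2), so the order is 2.

Order 2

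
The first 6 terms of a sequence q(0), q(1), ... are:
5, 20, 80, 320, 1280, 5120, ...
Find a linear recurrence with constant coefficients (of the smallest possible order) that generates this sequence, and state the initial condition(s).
Look for the lowest-order linear relation among consecutive terms.
Observation: each term is 4× the previous.
Check at n=2: 4·20 = 80. ✓

q(n) = 4 × q(n-1), q(0) = 5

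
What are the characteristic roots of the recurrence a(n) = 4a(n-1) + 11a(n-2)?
Substitute a(n) = rⁿ and divide through by rⁿ⁻²: r² - 4r - 11 = 0
Discriminant: 4² + 4·11 = 60, not a perfect square, so by the quadratic formula r = (4 ± √60)/2.
General solution: a(n) = A·r₁ⁿ + B·r₂ⁿ where r₁,r₂ = (4 ± √60)/2

Characteristic: r² - 4r - 11 = 0, Roots: r = (4 ± √60)/2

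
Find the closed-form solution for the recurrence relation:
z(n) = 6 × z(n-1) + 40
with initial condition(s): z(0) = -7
Recurrence: z(n) = 6 × z(n-1) + 40, initial: z(0) = -7.
Try z(n) = A·6ⁿ + C. Substituting: A·6ⁿ + C = 6(A·6ⁿ⁻¹ + C) + 40 = A·6ⁿ + 6C + 40, so C = 6C + 40, giving C = -8. Then z(0) = A - 8 = -7 gives A = 1.

z(n) = 6ⁿ - 8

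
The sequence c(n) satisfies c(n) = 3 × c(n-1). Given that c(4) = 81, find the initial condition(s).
In general c(n) = 3ⁿ · c(0). At n = 4: c(0) = c(4) / 3^4 = 81 / 81 = 1.

c(0) = 1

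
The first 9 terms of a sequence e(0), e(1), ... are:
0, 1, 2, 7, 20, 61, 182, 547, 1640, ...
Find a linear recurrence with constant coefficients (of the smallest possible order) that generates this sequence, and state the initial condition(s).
Look for the lowest-order linear relation among consecutive terms.
Observation: e(n) - 2·e(n-1) - (3)·e(n-2) = 0 holds for the shown terms, and no order-1 relation e(n) = α·e(n-1) + β fits.
Check at n=3: 2·2 + (3)·1 = 7. ✓

e(n) = 2e(n-1) + 3e(n-2), e(0) = 0, e(1) = 1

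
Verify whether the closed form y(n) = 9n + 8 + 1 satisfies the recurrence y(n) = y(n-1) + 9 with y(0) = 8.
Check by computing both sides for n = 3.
From the recurrence with y(0) = 8:
  y(0) = 8, y(1) = 17, y(2) = 26, y(3) = 35
  so the recurrence gives y(3) = 35.
From the proposed closed form y(n) = 9n + 8 + 1:
  y(3) = 36.
The recurrence gives 35 but the closed form gives 36, so the closed form does not satisfy the recurrence.

No, the closed form is incorrect.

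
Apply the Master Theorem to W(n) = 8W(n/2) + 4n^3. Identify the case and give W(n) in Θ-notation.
Master Theorem template: W(n) = a·W(n/b) + f(n).
Here: a=8, b=2, f(n)=4n^3
Compute log_b(a) = log_2(8) = 3.
f(n) = 4n^3 = Θ(n^3). Case 2: W(n) = Θ(n^3 log n).

Case 2: W(n) = Θ(n^3 log n)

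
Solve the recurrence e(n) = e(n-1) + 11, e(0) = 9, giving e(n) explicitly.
Recurrence: e(n) = e(n-1) + 11, initial: e(0) = 9.
Each step adds 11, so e(n) = e(0) + 11n = 11n + 9.

e(n) = 11n + 9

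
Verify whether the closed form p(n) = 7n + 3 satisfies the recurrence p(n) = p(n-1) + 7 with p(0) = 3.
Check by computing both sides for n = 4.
From the recurrence with p(0) = 3:
  p(0) = 3, p(1) = 10, p(2) = 17, p(3) = 24, p(4) = 31
  so the recurrence gives p(4) = 31.
From the proposed closed form p(n) = 7n + 3:
  p(4) = 31.
Both sides give 31 at n = 4, and the initial condition(s) match, so the closed form is consistent.

Yes, the closed form is correct.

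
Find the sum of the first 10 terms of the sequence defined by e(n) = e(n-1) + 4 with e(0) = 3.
Computing the sequence terms: 3, 7, 11, 15, 19, 23, 27, 31, 35, 39
Adding these values together:

210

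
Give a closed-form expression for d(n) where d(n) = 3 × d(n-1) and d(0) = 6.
Recurrence: d(n) = 3 × d(n-1), initial: d(0) = 6.
Each term is 3 times the previous, so this is geometric with ratio 3. After n steps: d(n) = d(0)·3ⁿ = 6·3ⁿ.

d(n) = 6·3ⁿ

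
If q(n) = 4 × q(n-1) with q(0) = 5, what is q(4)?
Computing step by step:
q(0) = 5
q(1) = 4 × 5 = 20
q(2) = 4 × 20 = 80
q(3) = 4 × 80 = 320
q(4) = 4 × 320 = 1280

1280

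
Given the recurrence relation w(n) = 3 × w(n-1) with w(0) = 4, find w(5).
Computing step by step:
w(0) = 4
w(1) = 3 × 4 = 12
w(2) = 3 × 12 = 36
w(3) = 3 × 36 = 108
w(4) = 3 × 108 = 324
w(5) = 3 × 324 = 972

972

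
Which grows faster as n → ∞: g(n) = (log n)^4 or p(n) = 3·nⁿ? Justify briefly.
Comparing growth rates:
Growth-rate hierarchy: log n ≺ any polynomial ≺ any exponential cⁿ (c>1) ≺ n! ≺ nⁿ.
super-exponential nⁿ dominates polylogarithmic (log n)^4 asymptotically.

p(n) grows faster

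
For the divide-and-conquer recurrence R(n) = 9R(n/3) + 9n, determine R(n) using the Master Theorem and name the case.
Master Theorem template: R(n) = a·R(n/b) + f(n).
Here: a=9, b=3, f(n)=9n
Compute log_b(a) = log_3(9) = 2.
f(n) = 9n = O(n^(2-ε)) with ε = 1. Case 1: R(n) = Θ(n^log_b(a)) = Θ(n^2).

Case 1: R(n) = Θ(n^2)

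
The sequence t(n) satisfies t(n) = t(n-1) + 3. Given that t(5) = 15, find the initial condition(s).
t(5) = t(0) + 5·3, so t(0) = 15 - 15 = 0.

t(0) = 0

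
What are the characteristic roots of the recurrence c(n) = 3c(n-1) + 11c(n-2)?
Substitute c(n) = rⁿ and divide through by rⁿ⁻²: r² - 3r - 11 = 0
Discriminant: 3² + 4·11 = 53, not a perfect square, so by the quadratic formula r = (3 ± √53)/2.
General solution: c(n) = A·r₁ⁿ + B·r₂ⁿ where r₁,r₂ = (3 ± √53)/2

Characteristic: r² - 3r - 11 = 0, Roots: r = (3 ± √53)/2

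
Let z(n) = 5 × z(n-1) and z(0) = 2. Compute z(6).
Computing step by step:
z(0) = 2
z(1) = 5 × 2 = 10
z(2) = 5 × 10 = 50
z(3) = 5 × 50 = 250
z(4) = 5 × 250 = 1250
z(5) = 5 × 1250 = 6250
z(6) = 5 × 6250 = 31250

31250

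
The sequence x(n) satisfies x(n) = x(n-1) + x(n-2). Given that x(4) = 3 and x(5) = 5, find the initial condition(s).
Work backwards using x(k) = x(k+2) - x(k+1):
x(3) = x(5) - x(4) = 5 - 3 = 2
x(2) = x(4) - x(3) = 3 - 2 = 1
x(1) = x(3) - x(2) = 2 - 1 = 1
x(0) = x(2) - x(1) = 1 - 1 = 0

x(0) = 0, x(1) = 1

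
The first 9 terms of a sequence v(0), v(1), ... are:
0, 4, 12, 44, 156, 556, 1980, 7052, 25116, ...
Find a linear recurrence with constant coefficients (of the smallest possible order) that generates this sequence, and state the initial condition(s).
Look for the lowest-order linear relation among consecutive terms.
Observation: v(n) - 3·v(n-1) - (2)·v(n-2) = 0 holds for the shown terms, and no order-1 relation v(n) = α·v(n-1) + β fits.
Check at n=3: 3·12 + (2)·4 = 44. ✓

v(n) = 3v(n-1) + 2v(n-2), v(0) = 0, v(1) = 4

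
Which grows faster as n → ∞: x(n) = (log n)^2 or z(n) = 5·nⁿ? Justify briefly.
Comparing growth rates:
Growth-rate hierarchy: log n ≺ any polynomial ≺ any exponential cⁿ (c>1) ≺ n! ≺ nⁿ.
super-exponential nⁿ dominates polylogarithmic (log n)^2 asymptotically.

z(n) grows faster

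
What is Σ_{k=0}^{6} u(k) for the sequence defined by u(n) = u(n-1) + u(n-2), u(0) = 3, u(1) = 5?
Computing the sequence terms: 3, 5, 8, 13, 21, 34, 55
Adding these values together:

139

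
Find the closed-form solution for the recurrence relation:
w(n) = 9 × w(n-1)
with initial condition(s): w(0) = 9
Recurrence: w(n) = 9 × w(n-1), initial: w(0) = 9.
Each term is 9 times the previous, so this is geometric with ratio 9. After n steps: w(n) = w(0)·9ⁿ = 9·9ⁿ.

w(n) = 9·9ⁿ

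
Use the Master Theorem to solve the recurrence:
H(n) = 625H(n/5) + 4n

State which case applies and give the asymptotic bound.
Master Theorem template: H(n) = a·H(n/b) + f(n).
Here: a=625, b=5, f(n)=4n
Compute log_b(a) = log_5(625) = 4.
f(n) = 4n = O(n^(4-ε)) with ε = 3. Case 1: H(n) = Θ(n^log_b(a)) = Θ(n^4).

Case 1: H(n) = Θ(n^4)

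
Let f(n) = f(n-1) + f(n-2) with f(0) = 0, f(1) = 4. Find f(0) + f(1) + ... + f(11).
Computing the sequence terms: 0, 4, 4, 8, 12, 20, 32, 52, 84, 136, 220, 356
Adding these values together:

928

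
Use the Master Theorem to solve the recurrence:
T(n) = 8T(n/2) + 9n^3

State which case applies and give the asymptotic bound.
Master Theorem template: T(n) = a·T(n/b) + f(n).
Here: a=8, b=2, f(n)=9n^3
Compute log_b(a) = log_2(8) = 3.
f(n) = 9n^3 = Θ(n^3). Case 2: T(n) = Θ(n^3 log n).

Case 2: T(n) = Θ(n^3 log n)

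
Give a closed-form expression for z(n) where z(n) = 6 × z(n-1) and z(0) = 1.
Recurrence: z(n) = 6 × z(n-1), initial: z(0) = 1.
Each term is 6 times the previous, so this is geometric with ratio 6. After n steps: z(n) = z(0)·6ⁿ = 6ⁿ.

z(n) = 6ⁿ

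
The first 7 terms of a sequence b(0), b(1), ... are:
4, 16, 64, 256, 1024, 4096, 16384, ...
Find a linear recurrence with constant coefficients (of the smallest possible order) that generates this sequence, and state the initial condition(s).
Look for the lowest-order linear relation among consecutive terms.
Observation: each term is 4× the previous.
Check at n=2: 4·16 = 64. ✓

b(n) = 4 × b(n-1), b(0) = 4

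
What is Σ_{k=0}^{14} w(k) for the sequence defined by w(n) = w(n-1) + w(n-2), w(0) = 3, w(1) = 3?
Computing the sequence terms: 3, 3, 6, 9, 15, 24, 39, 63, 102, 165, 267, 432, 699, 1131, 1830
Adding these values together:

4788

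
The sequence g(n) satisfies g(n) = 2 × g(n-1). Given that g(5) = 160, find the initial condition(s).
In general g(n) = 2ⁿ · g(0). At n = 5: g(0) = g(5) / 2^5 = 160 / 32 = 5.

g(0) = 5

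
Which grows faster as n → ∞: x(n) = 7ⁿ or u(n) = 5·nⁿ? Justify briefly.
Comparing growth rates:
Growth-rate hierarchy: log n ≺ any polynomial ≺ any exponential cⁿ (c>1) ≺ n! ≺ nⁿ.
super-exponential nⁿ dominates exponential base 7 asymptotically.

u(n) grows faster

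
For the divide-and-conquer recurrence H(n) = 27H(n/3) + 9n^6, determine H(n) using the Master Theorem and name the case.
Master Theorem template: H(n) = a·H(n/b) + f(n).
Here: a=27, b=3, f(n)=9n^6
Compute log_b(a) = log_3(27) = 3.
f(n) = 9n^6 = Ω(n^(3+ε)) with ε = 3, and the regularity condition holds (a·f(n/b) = (a/b^6)·f(n) with a/b^6 = 3^-3 < 1). Case 3: H(n) = Θ(f(n)) = Θ(n^6).

Case 3: H(n) = Θ(n^6)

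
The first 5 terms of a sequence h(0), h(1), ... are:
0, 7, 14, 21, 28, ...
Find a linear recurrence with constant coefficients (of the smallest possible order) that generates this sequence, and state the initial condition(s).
Look for the lowest-order linear relation among consecutive terms.
Observation: consecutive differences are constant (= 7).
Check at n=2: 1·7 + 7 = 14. ✓

h(n) = h(n-1) + 7, h(0) = 0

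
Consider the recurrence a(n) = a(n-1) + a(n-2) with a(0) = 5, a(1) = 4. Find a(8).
Computing the sequence terms:
5, 4, 9, 13, 22, 35, 57, 92, 149

149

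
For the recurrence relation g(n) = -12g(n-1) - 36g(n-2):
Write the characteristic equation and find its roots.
Substitute g(n) = rⁿ and divide through by rⁿ⁻²: r² + 12r + 36 = 0
Factor: (r + 6)² = 0, so r = -6 (double root).
General solution: g(n) = (A + Bn)·(-6)ⁿ

Characteristic: r² + 12r + 36 = 0, Roots: r = -6 (double root)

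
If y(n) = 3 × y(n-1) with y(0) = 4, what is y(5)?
Computing step by step:
y(0) = 4
y(1) = 3 × 4 = 12
y(2) = 3 × 12 = 36
y(3) = 3 × 36 = 108
y(4) = 3 × 108 = 324
y(5) = 3 × 324 = 972

972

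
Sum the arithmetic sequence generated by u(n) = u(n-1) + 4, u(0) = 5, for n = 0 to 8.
Computing the sequence terms: 5, 9, 13, 17, 21, 25, 29, 33, 37
Adding these values together:

189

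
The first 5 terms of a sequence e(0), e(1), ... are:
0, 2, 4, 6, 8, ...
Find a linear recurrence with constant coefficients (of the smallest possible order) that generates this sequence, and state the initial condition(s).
Look for the lowest-order linear relation among consecutive terms.
Observation: consecutive differences are constant (= 2).
Check at n=2: 1·2 + 2 = 4. ✓

e(n) = e(n-1) + 2, e(0) = 0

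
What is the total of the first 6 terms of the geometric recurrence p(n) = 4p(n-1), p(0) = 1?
Computing the sequence terms: 1, 4, 16, 64, 256, 1024
Adding these values together:

1365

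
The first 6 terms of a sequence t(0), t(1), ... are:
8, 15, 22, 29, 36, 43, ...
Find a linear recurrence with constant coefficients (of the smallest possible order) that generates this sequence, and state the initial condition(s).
Look for the lowest-order linear relation among consecutive terms.
Observation: consecutive differences are constant (= 7).
Check at n=2: 1·15 + 7 = 22. ✓

t(n) = t(n-1) + 7, t(0) = 8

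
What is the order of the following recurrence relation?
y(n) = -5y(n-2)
The order is the largest lag k for which y(n-k) appears. Here the deepest term is y(n-2), so the order is 2.

Order 2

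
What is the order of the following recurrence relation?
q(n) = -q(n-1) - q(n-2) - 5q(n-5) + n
The order is the largest lag k for which q(n-k) appears. Here the deepest term is q(n-5) (the n term is non-homogeneous and does not affect the order), so the order is 5.

Order 5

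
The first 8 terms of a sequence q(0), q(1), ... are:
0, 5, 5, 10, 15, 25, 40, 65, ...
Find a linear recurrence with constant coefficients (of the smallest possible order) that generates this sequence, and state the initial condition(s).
Look for the lowest-order linear relation among consecutive terms.
Observation: q(n) - 1·q(n-1) - (1)·q(n-2) = 0 holds for the shown terms, and no order-1 relation q(n) = α·q(n-1) + β fits.
Check at n=3: 1·5 + (1)·5 = 10. ✓

q(n) = q(n-1) + q(n-2), q(0) = 0, q(1) = 5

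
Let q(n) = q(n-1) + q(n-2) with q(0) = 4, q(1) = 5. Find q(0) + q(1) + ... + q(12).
Computing the sequence terms: 4, 5, 9, 14, 23, 37, 60, 97, 157, 254, 411, 665, 1076
Adding these values together:

2812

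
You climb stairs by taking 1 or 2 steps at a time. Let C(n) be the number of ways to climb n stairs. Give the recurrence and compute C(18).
Condition on the size of the last step (1 to 2): before it there were n-1, …, n-2 stairs climbed, and these cases are disjoint, so C(n) = C(n-1) + C(n-2) (Fibonacci-type sequence).
Initial conditions by direct count (compositions of i into parts ≤ 2): C(1) = 1; C(2) = 2.
Iterating the recurrence: C(3) = 3, C(4) = 5, C(5) = 8, C(6) = 13, C(7) = 21, C(8) = 34, C(9) = 55, C(10) = 89, C(11) = 144, C(12) = 233, C(13) = 377, C(14) = 610, C(15) = 987, C(16) = 1597, C(17) = 2584, C(18) = 4181.

C(n) = C(n-1) + C(n-2), C(1) = 1, C(2) = 2; C(18) = 4181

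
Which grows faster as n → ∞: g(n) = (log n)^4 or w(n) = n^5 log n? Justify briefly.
Comparing growth rates:
Growth-rate hierarchy: log n ≺ any polynomial ≺ any exponential cⁿ (c>1) ≺ n! ≺ nⁿ.
polynomial degree 5 (with log factor) dominates polylogarithmic (log n)^4 asymptotically.

w(n) grows faster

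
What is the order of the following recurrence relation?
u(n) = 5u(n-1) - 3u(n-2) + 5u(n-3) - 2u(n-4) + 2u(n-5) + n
The order is the largest lag k for which u(n-k) appears. Here the deepest term is u(n-5) (the n term is non-homogeneous and does not affect the order), so the order is 5.

Order 5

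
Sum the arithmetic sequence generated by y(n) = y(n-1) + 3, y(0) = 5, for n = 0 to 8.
Computing the sequence terms: 5, 8, 11, 14, 17, 20, 23, 26, 29
Adding these values together:

153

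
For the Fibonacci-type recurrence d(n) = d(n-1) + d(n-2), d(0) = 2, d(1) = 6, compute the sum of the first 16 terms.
Computing the sequence terms: 2, 6, 8, 14, 22, 36, 58, 94, 152, 246, 398, 644, 1042, 1686, 2728, 4414
Adding these values together:

11550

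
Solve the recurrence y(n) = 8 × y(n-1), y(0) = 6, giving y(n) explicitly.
Recurrence: y(n) = 8 × y(n-1), initial: y(0) = 6.
Each term is 8 times the previous, so this is geometric with ratio 8. After n steps: y(n) = y(0)·8ⁿ = 6·8ⁿ.

y(n) = 6·8ⁿ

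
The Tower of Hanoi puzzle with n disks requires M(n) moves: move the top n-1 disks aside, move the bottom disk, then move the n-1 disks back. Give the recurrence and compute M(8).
Moving n disks = move the top n-1 disks aside (M(n-1) moves) + move the largest disk (1 move) + move the n-1 disks back on top (M(n-1) moves), so M(n) = 2M(n-1) + 1, with M(1) = 1 (a single disk takes one move).
First terms: 1, 3, 7, 15, 31, 63, … — each is one less than a power of 2. Indeed M(n) + 1 = 2(M(n-1) + 1) with M(1) + 1 = 2, so M(n) + 1 = 2ⁿ and M(n) = 2ⁿ - 1.
Hence M(8) = 2^8 - 1 = 256 - 1 = 255.

M(n) = 2M(n-1) + 1, M(1) = 1; M(8) = 255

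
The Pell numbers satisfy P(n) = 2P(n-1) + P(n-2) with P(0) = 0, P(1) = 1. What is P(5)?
Computing the sequence terms:
0, 1, 2, 5, 12, 29

29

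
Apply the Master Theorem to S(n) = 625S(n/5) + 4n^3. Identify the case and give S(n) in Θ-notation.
Master Theorem template: S(n) = a·S(n/b) + f(n).
Here: a=625, b=5, f(n)=4n^3
Compute log_b(a) = log_5(625) = 4.
f(n) = 4n^3 = O(n^(4-ε)) with ε = 1. Case 1: S(n) = Θ(n^log_b(a)) = Θ(n^4).

Case 1: S(n) = Θ(n^4)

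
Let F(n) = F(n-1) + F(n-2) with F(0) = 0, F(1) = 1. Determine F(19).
Computing the sequence terms:
0, 1, 1, 2, 3, 5, 8, 13, 21, 34, 55, 89, 144, 233, 377, 610, 987, 1597, 2584, 4181

4181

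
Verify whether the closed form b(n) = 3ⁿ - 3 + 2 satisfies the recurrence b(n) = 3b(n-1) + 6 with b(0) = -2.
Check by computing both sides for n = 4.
From the recurrence with b(0) = -2:
  b(0) = -2, b(1) = 0, b(2) = 6, b(3) = 24, b(4) = 78
  so the recurrence gives b(4) = 78.
From the proposed closed form b(n) = 3ⁿ - 3 + 2:
  b(4) = 80.
The recurrence gives 78 but the closed form gives 80, so the closed form does not satisfy the recurrence.

No, the closed form is incorrect.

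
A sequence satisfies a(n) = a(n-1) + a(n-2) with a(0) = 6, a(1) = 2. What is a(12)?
Computing the sequence terms:
6, 2, 8, 10, 18, 28, 46, 74, 120, 194, 314, 508, 822

822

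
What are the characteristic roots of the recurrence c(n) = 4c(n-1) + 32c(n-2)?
Substitute c(n) = rⁿ and divide through by rⁿ⁻²: r² - 4r - 32 = 0
Factor: (r - 8)(r + 4) = 0, so r = 8, -4.
General solution: c(n) = A·8ⁿ + B·(-4)ⁿ

Characteristic: r² - 4r - 32 = 0, Roots: r = 8, -4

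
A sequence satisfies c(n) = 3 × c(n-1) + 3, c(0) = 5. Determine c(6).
Computing step by step:
c(0) = 5
c(1) = 3 × 5 + 3 = 18
c(2) = 3 × 18 + 3 = 57
c(3) = 3 × 57 + 3 = 174
c(4) = 3 × 174 + 3 = 525
c(5) = 3 × 525 + 3 = 1578
c(6) = 3 × 1578 + 3 = 4737

4737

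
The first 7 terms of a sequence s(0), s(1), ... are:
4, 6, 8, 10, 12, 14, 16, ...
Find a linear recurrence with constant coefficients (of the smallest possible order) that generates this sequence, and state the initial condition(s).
Look for the lowest-order linear relation among consecutive terms.
Observation: consecutive differences are constant (= 2).
Check at n=2: 1·6 + 2 = 8. ✓

s(n) = s(n-1) + 2, s(0) = 4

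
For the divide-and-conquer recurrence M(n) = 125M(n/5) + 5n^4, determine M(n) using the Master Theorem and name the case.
Master Theorem template: M(n) = a·M(n/b) + f(n).
Here: a=125, b=5, f(n)=5n^4
Compute log_b(a) = log_5(125) = 3.
f(n) = 5n^4 = Ω(n^(3+ε)) with ε = 1, and the regularity condition holds (a·f(n/b) = (a/b^4)·f(n) with a/b^4 = 5^-1 < 1). Case 3: M(n) = Θ(f(n)) = Θ(n^4).

Case 3: M(n) = Θ(n^4)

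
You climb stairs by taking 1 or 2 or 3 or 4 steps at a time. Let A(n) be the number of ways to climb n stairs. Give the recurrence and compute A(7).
Condition on the size of the last step (1 to 4): before it there were n-1, …, n-4 stairs climbed, and these cases are disjoint, so A(n) = A(n-1) + A(n-2) + A(n-3) + A(n-4) (order-4 linear recurrence).
Initial conditions by direct count (compositions of i into parts ≤ 4): A(1) = 1; A(2) = 2; A(3) = 4; A(4) = 8.
Iterating the recurrence: A(5) = 15, A(6) = 29, A(7) = 56.

A(n) = A(n-1) + A(n-2) + A(n-3) + A(n-4), A(1) = 1, A(2) = 2, A(3) = 4, A(4) = 8; A(7) = 56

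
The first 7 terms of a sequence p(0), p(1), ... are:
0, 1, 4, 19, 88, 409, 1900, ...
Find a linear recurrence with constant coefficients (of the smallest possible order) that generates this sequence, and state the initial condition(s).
Look for the lowest-order linear relation among consecutive terms.
Observation: p(n) - 4·p(n-1) - (3)·p(n-2) = 0 holds for the shown terms, and no order-1 relation p(n) = α·p(n-1) + β fits.
Check at n=3: 4·4 + (3)·1 = 19. ✓

p(n) = 4p(n-1) + 3p(n-2), p(0) = 0, p(1) = 1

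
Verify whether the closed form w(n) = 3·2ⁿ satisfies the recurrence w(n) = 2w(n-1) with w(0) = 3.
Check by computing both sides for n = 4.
From the recurrence with w(0) = 3:
  w(0) = 3, w(1) = 6, w(2) = 12, w(3) = 24, w(4) = 48
  so the recurrence gives w(4) = 48.
From the proposed closed form w(n) = 3·2ⁿ:
  w(4) = 48.
Both sides give 48 at n = 4, and the initial condition(s) match, so the closed form is consistent.

Yes, the closed form is correct.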